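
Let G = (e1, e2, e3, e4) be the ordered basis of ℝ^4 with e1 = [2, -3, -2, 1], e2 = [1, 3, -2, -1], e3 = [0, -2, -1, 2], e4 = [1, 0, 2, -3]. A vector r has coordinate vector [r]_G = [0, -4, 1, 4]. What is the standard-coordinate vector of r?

[0, -14, 15, -6]

r = M [r]_G, where M has columns e1, ..., e4.
Carrying out the matrix-vector product, r = [0, -14, 15, -6].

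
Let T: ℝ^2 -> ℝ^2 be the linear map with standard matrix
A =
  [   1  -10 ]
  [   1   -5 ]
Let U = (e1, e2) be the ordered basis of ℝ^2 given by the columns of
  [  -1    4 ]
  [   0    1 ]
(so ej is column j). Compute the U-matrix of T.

[[-3, 2], [-1, -1]]

The j-th column of [T]_U is [T(ej)]_U.
T(e1) = A e1 = [-1, -1] = -3e1 - e2, so column 1 is [-3, -1].
Repeating for e2 and assembling the columns gives [[-3, 2], [-1, -1]].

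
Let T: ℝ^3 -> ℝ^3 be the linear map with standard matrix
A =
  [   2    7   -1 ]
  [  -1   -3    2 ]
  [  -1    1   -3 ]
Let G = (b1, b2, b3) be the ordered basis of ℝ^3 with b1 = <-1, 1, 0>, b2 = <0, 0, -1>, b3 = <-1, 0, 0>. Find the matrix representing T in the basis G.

The j-th column of [T]_G is [T(bj)]_G.
T(b1) = A b1 = <5, -2, 2> = -2b1 - 2b2 - 3b3, so column 1 is <-2, -2, -3>.
Repeating for b2, b3 and assembling the columns gives [[-2, -2, 1], [-2, -3, -1], [-3, 1, 1]].

[[-2, -2, 1], [-2, -3, -1], [-3, 1, 1]]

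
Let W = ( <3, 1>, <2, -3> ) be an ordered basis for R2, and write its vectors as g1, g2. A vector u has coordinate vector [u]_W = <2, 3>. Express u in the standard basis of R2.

<12, -7>

The coordinates say u = 2g1 + 3g2; adding the scaled basis vectors gives <12, -7>.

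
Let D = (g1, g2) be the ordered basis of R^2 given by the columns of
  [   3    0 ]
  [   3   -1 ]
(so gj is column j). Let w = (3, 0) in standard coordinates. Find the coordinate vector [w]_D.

We seek scalars with c_1 g1 + c_2 g2 = w; equivalently solve M c = w where the columns of M are g1, g2.
System: 3c_1 + 0c_2 = 3, 3c_1 - c_2 = 0; solving gives c_1 = 1, c_2 = 3.
Check: g1 + 3g2 = (3, 0).

(1, 3)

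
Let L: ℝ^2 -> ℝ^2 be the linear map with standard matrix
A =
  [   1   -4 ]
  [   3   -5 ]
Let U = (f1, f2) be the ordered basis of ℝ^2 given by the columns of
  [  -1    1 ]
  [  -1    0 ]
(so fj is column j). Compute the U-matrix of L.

[[-2, -3], [1, -2]]

Let P have columns f1, f2. Then [L]_U = P^(-1) A P.
Here det P = 1, so P^(-1) is integer; computing A P first and then P^(-1)(A P) gives [[-2, -3], [1, -2]].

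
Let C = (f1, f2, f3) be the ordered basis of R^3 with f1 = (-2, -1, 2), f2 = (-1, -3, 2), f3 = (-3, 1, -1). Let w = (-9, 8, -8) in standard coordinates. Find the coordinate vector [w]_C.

[w]_C is the unique c with M c = w, where M has columns f1, ..., f3.
Row-reducing the augmented matrix [M | w] gives c = (-1, -1, 4).
Check: -f1 - f2 + 4f3 = (-9, 8, -8).

(-1, -1, 4)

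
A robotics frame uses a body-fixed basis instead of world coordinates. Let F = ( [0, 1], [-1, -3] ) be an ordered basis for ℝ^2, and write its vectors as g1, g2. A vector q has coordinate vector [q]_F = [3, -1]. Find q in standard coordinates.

[1, 6]

q = M [q]_F, where M has columns g1, g2.
Carrying out the matrix-vector product, q = [1, 6].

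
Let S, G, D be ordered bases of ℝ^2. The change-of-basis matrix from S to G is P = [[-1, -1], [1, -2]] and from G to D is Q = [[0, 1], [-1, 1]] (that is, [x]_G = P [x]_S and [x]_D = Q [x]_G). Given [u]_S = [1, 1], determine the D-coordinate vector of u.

[-1, 1]

First [u]_G = P [u]_S = [-2, -1].
Then [u]_D = Q [u]_G = [-1, 1].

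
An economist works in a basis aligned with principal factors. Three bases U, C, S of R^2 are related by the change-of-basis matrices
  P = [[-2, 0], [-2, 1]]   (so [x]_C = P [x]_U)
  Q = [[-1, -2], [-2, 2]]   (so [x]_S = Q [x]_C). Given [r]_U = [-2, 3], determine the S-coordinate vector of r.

[-18, 6]

Composing the changes, [r]_S = Q P [r]_U.
Q P = [[6, -2], [0, 2]]; applying this to [-2, 3] gives [-18, 6].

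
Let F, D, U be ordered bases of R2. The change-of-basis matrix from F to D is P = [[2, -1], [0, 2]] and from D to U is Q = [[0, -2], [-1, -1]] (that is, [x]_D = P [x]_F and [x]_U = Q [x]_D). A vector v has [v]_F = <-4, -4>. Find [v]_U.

First [v]_D = P [v]_F = <-4, -8>.
Then [v]_U = Q [v]_D = <16, 12>.

<16, 12>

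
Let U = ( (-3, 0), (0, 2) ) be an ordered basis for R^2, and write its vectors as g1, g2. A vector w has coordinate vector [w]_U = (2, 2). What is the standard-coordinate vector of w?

The coordinates say w = 2g1 + 2g2; adding the scaled basis vectors gives (-6, 4).

(-6, 4)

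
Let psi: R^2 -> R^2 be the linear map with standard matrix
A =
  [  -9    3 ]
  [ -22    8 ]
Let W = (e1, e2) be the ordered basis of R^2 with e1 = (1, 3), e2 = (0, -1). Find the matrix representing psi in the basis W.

[[0, -3], [-2, -1]]

Let P have columns e1, e2. Then [psi]_W = P^(-1) A P.
Here det P = -1, so P^(-1) is integer; computing A P first and then P^(-1)(A P) gives [[0, -3], [-2, -1]].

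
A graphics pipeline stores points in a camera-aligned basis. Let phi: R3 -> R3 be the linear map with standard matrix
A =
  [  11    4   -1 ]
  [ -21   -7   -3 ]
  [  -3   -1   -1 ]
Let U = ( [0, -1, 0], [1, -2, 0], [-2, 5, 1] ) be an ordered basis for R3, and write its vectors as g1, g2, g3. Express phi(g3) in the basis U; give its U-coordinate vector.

[2, -3, 0]

Column 3 of [phi]_U is the U-coordinate vector of phi(g3).
In standard coordinates phi(g3) = A g3 = [-3, 4, 0].
Converting to U: [-3, 4, 0] = 2g1 - 3g2 + 0·g3, so the coordinate vector is [2, -3, 0].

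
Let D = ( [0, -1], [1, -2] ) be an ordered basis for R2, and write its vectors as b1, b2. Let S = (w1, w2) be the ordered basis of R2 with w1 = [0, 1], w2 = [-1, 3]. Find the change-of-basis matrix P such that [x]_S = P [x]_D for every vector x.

Column j of P is [bj]_S, since P maps D-coordinates to S-coordinates.
Expressing b1 in S: b1 = -w1 + 0·w2, so column 1 of P is [-1, 0].
Doing the same for each bj gives P = [[-1, 1], [0, -1]].

[[-1, 1], [0, -1]]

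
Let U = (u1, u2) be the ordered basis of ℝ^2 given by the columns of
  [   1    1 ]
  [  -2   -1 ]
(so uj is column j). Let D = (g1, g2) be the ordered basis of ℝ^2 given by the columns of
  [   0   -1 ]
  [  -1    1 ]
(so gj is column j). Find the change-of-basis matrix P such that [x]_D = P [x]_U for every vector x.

[[1, 0], [-1, -1]]

Take x = uj: its U-coordinates are the j-th standard unit vector, so P e_j — column j of P — equals [uj]_D.
u1 = g1 - g2, giving column 1 = <1, -1>; repeating for each j gives P = [[1, 0], [-1, -1]].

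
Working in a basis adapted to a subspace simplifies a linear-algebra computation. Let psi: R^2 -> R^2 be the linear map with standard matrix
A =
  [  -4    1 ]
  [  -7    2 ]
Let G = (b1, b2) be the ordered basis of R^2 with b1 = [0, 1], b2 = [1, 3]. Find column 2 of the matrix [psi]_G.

[2, -1]

Compute psi(b2) = A b2 = [-1, -1] in standard coordinates.
Then write this in G-coordinates: solve for y in y_1 b1 + y_2 b2 = [-1, -1].
This gives y = [2, -1], which is column 2 of [psi]_G.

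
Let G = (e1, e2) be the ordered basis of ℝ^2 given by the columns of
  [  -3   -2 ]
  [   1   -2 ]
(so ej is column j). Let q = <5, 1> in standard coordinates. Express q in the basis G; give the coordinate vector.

[q]_G is the unique c with M c = q, where M has columns e1, e2.
System: -3c_1 - 2c_2 = 5, c_1 - 2c_2 = 1; solving gives c_1 = -1, c_2 = -1.
Check: -e1 - e2 = <5, 1>.

<-1, -1>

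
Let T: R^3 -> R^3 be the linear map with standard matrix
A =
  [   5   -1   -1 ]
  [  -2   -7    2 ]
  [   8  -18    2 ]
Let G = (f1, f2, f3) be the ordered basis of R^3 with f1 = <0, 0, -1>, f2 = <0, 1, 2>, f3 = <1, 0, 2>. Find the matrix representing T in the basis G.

With P the matrix whose columns are f1, ..., f3, [T]_G = P^(-1) A P.
Column by column: T(f1) = A f1 = <1, -2, -2>; its G-coordinates <0, -2, 1> give column 1.
Continuing for each basis vector yields [T]_G = [[0, 2, -2], [-2, -3, 2], [1, -3, 3]].

[[0, 2, -2], [-2, -3, 2], [1, -3, 3]]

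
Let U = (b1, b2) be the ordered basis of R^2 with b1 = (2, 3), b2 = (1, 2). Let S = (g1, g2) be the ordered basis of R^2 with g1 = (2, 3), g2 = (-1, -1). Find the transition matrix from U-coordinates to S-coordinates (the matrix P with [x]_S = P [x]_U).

Take x = bj: its U-coordinates are the j-th standard unit vector, so P e_j — column j of P — equals [bj]_S.
b1 = g1 + 0·g2, giving column 1 = (1, 0); repeating for each j gives P = [[1, 1], [0, 1]].

[[1, 1], [0, 1]]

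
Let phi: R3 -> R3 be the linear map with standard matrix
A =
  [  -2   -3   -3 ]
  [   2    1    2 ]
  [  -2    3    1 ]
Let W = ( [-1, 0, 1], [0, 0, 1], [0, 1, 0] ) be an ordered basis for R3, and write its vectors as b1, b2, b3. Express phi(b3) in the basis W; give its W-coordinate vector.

[3, 0, 1]

Compute phi(b3) = A b3 = [-3, 1, 3] in standard coordinates.
Then write this in W-coordinates: solve for y in y_1 b1 + ... + y_3 b3 = [-3, 1, 3].
This gives y = [3, 0, 1], which is column 3 of [phi]_W.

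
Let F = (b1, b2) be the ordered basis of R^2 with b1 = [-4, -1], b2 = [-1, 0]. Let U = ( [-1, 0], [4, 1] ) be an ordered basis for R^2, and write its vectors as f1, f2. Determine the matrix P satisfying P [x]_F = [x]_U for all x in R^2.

[[0, 1], [-1, 0]]

Let M have columns bj and N have columns fj. Then for every x, N [x]_U = x = M [x]_F, so P = N^(-1) M.
Since det N = -1, N^(-1) has integer entries; multiplying gives P = [[0, 1], [-1, 0]].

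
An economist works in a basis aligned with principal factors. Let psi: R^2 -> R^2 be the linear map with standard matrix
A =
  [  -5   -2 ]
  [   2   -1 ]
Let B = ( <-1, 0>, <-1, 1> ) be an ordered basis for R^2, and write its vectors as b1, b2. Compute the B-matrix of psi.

[[-3, 0], [-2, -3]]

The j-th column of [psi]_B is [psi(bj)]_B.
psi(b1) = A b1 = <5, -2> = -3b1 - 2b2, so column 1 is <-3, -2>.
Repeating for b2 and assembling the columns gives [[-3, 0], [-2, -3]].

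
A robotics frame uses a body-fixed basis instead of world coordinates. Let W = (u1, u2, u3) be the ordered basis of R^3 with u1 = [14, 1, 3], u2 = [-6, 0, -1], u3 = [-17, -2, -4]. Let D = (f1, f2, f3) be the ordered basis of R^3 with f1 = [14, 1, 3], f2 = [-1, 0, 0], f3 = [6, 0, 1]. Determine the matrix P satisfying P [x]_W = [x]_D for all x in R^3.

[[1, 0, -2], [0, 0, 1], [0, -1, 2]]

Let M have columns uj and N have columns fj. Then for every x, N [x]_D = x = M [x]_W, so P = N^(-1) M.
Since det N = 1, N^(-1) has integer entries; multiplying gives P = [[1, 0, -2], [0, 0, 1], [0, -1, 2]].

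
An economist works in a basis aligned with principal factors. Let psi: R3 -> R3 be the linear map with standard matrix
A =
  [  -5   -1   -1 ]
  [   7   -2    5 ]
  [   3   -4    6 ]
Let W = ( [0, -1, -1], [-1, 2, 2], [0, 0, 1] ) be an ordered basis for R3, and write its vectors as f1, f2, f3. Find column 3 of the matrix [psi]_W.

Compute psi(f3) = A f3 = [-1, 5, 6] in standard coordinates.
Then write this in W-coordinates: solve for y in y_1 f1 + ... + y_3 f3 = [-1, 5, 6].
This gives y = [-3, 1, 1], which is column 3 of [psi]_W.

[-3, 1, 1]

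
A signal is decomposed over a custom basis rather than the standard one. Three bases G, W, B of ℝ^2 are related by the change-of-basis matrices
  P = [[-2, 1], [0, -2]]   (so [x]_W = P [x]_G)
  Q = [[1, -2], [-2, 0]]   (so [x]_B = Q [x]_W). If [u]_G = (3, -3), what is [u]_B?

Composing the changes, [u]_B = Q P [u]_G.
Q P = [[-2, 5], [4, -2]]; applying this to (3, -3) gives (-21, 18).

(-21, 18)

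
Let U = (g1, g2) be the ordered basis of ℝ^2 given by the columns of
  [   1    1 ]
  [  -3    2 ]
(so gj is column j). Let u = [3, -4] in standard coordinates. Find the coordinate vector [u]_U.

[2, 1]

Write u = c_1 g1 + c_2 g2 and solve for the c_i.
System: c_1 + c_2 = 3, -3c_1 + 2c_2 = -4; solving gives c_1 = 2, c_2 = 1.
Check: 2g1 + g2 = [3, -4].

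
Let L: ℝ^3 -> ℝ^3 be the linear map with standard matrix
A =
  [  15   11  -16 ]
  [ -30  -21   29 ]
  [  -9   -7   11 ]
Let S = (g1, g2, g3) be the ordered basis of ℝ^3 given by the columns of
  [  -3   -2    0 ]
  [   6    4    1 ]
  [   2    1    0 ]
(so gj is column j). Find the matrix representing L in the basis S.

Let P have columns g1, ..., g3. Then [L]_S = P^(-1) A P.
Here det P = -1, so P^(-1) is integer; computing A P first and then P^(-1)(A P) gives [[3, 0, -3], [1, 1, -1], [0, 1, 1]].

[[3, 0, -3], [1, 1, -1], [0, 1, 1]]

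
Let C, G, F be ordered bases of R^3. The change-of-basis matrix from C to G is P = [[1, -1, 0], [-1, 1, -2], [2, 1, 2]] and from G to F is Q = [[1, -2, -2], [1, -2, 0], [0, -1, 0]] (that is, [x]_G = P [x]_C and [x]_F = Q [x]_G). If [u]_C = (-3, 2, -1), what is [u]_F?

(-7, -19, -7)

Apply P to get G-coordinates (-5, 7, -6), then Q to get F-coordinates.
The result is [u]_F = (-7, -19, -7).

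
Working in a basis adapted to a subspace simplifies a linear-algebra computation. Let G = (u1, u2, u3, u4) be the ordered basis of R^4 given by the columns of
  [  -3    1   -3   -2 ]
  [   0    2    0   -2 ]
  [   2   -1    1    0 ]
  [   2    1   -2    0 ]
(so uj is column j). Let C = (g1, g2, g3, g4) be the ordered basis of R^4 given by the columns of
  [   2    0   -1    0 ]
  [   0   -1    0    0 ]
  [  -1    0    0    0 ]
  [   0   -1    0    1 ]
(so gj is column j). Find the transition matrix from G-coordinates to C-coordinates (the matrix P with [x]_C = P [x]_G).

[[-2, 1, -1, 0], [0, -2, 0, 2], [-1, 1, 1, 2], [2, -1, -2, 2]]

Column j of P is [uj]_C, since P maps G-coordinates to C-coordinates.
Expressing u1 in C: u1 = -2g1 + 0·g2 - g3 + 2g4, so column 1 of P is (-2, 0, -1, 2).
Doing the same for each uj gives P = [[-2, 1, -1, 0], [0, -2, 0, 2], [-1, 1, 1, 2], [2, -1, -2, 2]].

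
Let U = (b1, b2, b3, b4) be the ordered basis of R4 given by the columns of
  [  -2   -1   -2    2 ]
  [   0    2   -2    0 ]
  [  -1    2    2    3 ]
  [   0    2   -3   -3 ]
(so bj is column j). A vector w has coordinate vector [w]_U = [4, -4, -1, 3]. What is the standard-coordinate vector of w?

[4, -6, -5, -14]

w = M [w]_U, where M has columns b1, ..., b4.
Carrying out the matrix-vector product, w = [4, -6, -5, -14].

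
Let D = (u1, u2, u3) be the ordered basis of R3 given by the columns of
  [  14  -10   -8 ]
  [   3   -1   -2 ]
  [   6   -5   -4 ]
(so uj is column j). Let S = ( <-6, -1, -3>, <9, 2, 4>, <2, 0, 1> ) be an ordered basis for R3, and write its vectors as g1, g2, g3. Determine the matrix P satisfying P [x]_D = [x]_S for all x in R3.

[[1, 1, 2], [2, 0, 0], [1, -2, 2]]

Take x = uj: its D-coordinates are the j-th standard unit vector, so P e_j — column j of P — equals [uj]_S.
u1 = g1 + 2g2 + g3, giving column 1 = <1, 2, 1>; repeating for each j gives P = [[1, 1, 2], [2, 0, 0], [1, -2, 2]].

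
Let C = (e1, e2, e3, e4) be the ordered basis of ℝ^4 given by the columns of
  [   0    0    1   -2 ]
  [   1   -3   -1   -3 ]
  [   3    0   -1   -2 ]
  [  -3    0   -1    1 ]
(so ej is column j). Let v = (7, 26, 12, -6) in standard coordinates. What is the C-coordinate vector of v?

[v]_C is the unique c with M c = v, where M has columns e1, ..., e4.
Solving this 4x4 system gives c = (1, -4, -1, -4).
Check: e1 - 4e2 - e3 - 4e4 = (7, 26, 12, -6).

(1, -4, -1, -4)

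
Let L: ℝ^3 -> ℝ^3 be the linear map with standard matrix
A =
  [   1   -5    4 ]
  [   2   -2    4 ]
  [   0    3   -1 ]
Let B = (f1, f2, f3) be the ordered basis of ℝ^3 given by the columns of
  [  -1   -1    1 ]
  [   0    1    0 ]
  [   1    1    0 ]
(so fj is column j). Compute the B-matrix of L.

With P the matrix whose columns are f1, ..., f3, [L]_B = P^(-1) A P.
Column by column: L(f1) = A f1 = <3, 2, -1>; its B-coordinates <-3, 2, 2> give column 1.
Continuing for each basis vector yields [L]_B = [[-3, 2, -2], [2, 0, 2], [2, 0, 1]].

[[-3, 2, -2], [2, 0, 2], [2, 0, 1]]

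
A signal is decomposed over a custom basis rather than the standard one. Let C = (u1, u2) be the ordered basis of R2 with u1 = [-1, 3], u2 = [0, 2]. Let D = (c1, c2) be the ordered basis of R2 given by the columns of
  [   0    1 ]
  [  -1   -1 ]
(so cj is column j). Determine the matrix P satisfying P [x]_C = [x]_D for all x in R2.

Let M have columns uj and N have columns cj. Then for every x, N [x]_D = x = M [x]_C, so P = N^(-1) M.
Since det N = 1, N^(-1) has integer entries; multiplying gives P = [[-2, -2], [-1, 0]].

[[-2, -2], [-1, 0]]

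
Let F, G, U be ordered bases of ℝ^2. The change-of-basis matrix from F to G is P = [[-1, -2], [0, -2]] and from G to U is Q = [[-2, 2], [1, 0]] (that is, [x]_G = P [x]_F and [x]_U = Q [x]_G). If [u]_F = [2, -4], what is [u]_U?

Apply P to get G-coordinates [6, 8], then Q to get U-coordinates.
The result is [u]_U = [4, 6].

[4, 6]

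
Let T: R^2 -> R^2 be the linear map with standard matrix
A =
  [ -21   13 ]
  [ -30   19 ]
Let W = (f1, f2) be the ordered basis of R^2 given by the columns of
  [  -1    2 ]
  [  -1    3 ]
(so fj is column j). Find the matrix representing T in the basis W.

[[-2, 3], [3, 0]]

Let P have columns f1, f2. Then [T]_W = P^(-1) A P.
Here det P = -1, so P^(-1) is integer; computing A P first and then P^(-1)(A P) gives [[-2, 3], [3, 0]].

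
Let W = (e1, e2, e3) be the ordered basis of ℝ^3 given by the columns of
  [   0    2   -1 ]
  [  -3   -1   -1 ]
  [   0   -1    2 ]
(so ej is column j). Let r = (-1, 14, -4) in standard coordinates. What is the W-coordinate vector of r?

We seek scalars with c_1 e1 + ... + c_3 e3 = r; equivalently solve M c = r where the columns of M are e1, ..., e3.
Row-reducing the augmented matrix [M | r] gives c = (-3, -2, -3).
Check: -3e1 - 2e2 - 3e3 = (-1, 14, -4).

(-3, -2, -3)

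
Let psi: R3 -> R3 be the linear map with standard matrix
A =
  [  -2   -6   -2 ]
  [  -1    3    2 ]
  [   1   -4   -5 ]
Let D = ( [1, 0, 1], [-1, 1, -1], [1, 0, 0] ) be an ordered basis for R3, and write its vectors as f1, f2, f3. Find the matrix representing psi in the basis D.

The j-th column of [psi]_D is [psi(fj)]_D.
psi(f1) = A f1 = [-4, 1, -4] = -3f1 + f2 + 0·f3, so column 1 is [-3, 1, 0].
Repeating for f2, f3 and assembling the columns gives [[-3, 2, 0], [1, 2, -1], [0, -2, -3]].

[[-3, 2, 0], [1, 2, -1], [0, -2, -3]]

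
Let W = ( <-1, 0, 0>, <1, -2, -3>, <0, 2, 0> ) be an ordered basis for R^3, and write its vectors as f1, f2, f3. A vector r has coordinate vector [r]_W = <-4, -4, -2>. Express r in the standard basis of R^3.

<0, 4, 12>

By definition r = -4f1 - 4f2 - 2f3.
Summing componentwise gives <0, 4, 12>.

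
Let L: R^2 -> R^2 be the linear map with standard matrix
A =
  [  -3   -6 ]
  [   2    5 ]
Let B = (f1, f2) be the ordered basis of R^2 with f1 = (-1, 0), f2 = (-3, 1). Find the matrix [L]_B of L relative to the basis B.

With P the matrix whose columns are f1, f2, [L]_B = P^(-1) A P.
Column by column: L(f1) = A f1 = (3, -2); its B-coordinates (3, -2) give column 1.
Continuing for each basis vector yields [L]_B = [[3, 0], [-2, -1]].

[[3, 0], [-2, -1]]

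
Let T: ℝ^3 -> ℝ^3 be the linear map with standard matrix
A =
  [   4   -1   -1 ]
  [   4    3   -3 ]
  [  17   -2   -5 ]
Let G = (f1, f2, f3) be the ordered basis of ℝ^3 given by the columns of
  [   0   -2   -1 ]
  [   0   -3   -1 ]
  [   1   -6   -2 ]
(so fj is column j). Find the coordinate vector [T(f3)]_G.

(-3, 0, 1)

Compute T(f3) = A f3 = (-1, -1, -5) in standard coordinates.
Then write this in G-coordinates: solve for y in y_1 f1 + ... + y_3 f3 = (-1, -1, -5).
This gives y = (-3, 0, 1), which is column 3 of [T]_G.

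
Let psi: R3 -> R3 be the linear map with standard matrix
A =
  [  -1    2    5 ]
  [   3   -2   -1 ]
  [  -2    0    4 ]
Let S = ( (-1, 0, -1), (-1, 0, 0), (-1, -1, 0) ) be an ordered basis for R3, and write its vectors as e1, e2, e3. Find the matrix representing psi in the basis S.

[[2, -2, -2], [0, -2, 2], [2, 3, 1]]

Let P have columns e1, ..., e3. Then [psi]_S = P^(-1) A P.
Here det P = -1, so P^(-1) is integer; computing A P first and then P^(-1)(A P) gives [[2, -2, -2], [0, -2, 2], [2, 3, 1]].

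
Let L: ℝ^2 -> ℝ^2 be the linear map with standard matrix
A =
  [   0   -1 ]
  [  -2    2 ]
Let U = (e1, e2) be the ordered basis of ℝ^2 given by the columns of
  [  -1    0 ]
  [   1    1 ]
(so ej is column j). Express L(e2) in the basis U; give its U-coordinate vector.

<1, 1>

Compute L(e2) = A e2 = <-1, 2> in standard coordinates.
Then write this in U-coordinates: solve for y in y_1 e1 + y_2 e2 = <-1, 2>.
This gives y = <1, 1>, which is column 2 of [L]_U.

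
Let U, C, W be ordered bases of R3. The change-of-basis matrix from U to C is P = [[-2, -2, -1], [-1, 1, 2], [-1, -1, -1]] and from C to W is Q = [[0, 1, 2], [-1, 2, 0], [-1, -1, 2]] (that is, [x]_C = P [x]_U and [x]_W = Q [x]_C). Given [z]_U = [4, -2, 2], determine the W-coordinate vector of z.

[-10, 2, 0]

Apply P to get C-coordinates [-6, -2, -4], then Q to get W-coordinates.
The result is [z]_W = [-10, 2, 0].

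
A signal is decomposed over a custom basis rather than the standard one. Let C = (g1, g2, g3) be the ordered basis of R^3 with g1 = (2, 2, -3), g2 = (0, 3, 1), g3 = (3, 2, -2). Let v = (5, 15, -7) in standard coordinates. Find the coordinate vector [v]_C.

(4, 3, -1)

Write v = c_1 g1 + ... + c_3 g3 and solve for the c_i.
Gaussian elimination on [M | v] yields c = (4, 3, -1).
Check: 4g1 + 3g2 - g3 = (5, 15, -7).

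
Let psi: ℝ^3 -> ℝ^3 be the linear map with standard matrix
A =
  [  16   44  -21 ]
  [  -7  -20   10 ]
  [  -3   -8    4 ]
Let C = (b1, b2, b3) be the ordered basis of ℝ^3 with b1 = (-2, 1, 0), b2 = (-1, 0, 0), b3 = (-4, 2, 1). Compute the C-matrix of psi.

With P the matrix whose columns are b1, ..., b3, [psi]_C = P^(-1) A P.
Column by column: psi(b1) = A b1 = (12, -6, -2); its C-coordinates (-2, 0, -2) give column 1.
Continuing for each basis vector yields [psi]_C = [[-2, 1, -2], [0, 2, 1], [-2, 3, 0]].

[[-2, 1, -2], [0, 2, 1], [-2, 3, 0]]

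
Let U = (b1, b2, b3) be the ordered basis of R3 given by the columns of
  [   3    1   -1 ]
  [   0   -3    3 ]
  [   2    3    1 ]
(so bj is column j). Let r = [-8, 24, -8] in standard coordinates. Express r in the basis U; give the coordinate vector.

[r]_U is the unique c with M c = r, where M has columns b1, ..., b3.
Solving this 3x3 system gives c = (0, -4, 4).
Check: 0·b1 - 4b2 + 4b3 = [-8, 24, -8].

[0, -4, 4]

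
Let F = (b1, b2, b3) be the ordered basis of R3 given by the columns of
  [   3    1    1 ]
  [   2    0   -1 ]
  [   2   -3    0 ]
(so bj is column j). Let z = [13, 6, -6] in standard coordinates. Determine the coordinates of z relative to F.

Write z = c_1 b1 + ... + c_3 b3 and solve for the c_i.
Row-reducing the augmented matrix [M | z] gives c = (3, 4, 0).
Check: 3b1 + 4b2 + 0·b3 = [13, 6, -6].

[3, 4, 0]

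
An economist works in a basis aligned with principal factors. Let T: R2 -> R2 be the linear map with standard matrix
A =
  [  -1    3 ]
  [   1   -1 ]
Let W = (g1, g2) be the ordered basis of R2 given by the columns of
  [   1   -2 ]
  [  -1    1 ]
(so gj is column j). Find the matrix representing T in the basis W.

Let P have columns g1, g2. Then [T]_W = P^(-1) A P.
Here det P = -1, so P^(-1) is integer; computing A P first and then P^(-1)(A P) gives [[0, 1], [2, -2]].

[[0, 1], [2, -2]]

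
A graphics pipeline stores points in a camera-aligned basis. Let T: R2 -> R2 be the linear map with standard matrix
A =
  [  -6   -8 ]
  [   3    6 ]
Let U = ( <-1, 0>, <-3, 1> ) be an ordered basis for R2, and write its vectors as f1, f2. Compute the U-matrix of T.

[[3, -1], [-3, -3]]

The j-th column of [T]_U is [T(fj)]_U.
T(f1) = A f1 = <6, -3> = 3f1 - 3f2, so column 1 is <3, -3>.
Repeating for f2 and assembling the columns gives [[3, -1], [-3, -3]].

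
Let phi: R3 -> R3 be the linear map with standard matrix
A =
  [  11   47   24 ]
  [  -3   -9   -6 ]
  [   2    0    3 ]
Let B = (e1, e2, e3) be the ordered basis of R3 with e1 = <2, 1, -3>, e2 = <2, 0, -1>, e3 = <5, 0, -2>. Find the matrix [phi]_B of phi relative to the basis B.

[[3, 0, -3], [-2, -1, -1], [-1, 0, 3]]

Let P have columns e1, ..., e3. Then [phi]_B = P^(-1) A P.
Here det P = -1, so P^(-1) is integer; computing A P first and then P^(-1)(A P) gives [[3, 0, -3], [-2, -1, -1], [-1, 0, 3]].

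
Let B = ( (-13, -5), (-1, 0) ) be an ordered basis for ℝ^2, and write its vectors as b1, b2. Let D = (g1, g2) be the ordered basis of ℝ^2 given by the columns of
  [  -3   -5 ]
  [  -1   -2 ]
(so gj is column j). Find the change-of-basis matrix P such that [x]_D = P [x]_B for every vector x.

[[1, 2], [2, -1]]

Column j of P is [bj]_D, since P maps B-coordinates to D-coordinates.
Expressing b1 in D: b1 = g1 + 2g2, so column 1 of P is (1, 2).
Doing the same for each bj gives P = [[1, 2], [2, -1]].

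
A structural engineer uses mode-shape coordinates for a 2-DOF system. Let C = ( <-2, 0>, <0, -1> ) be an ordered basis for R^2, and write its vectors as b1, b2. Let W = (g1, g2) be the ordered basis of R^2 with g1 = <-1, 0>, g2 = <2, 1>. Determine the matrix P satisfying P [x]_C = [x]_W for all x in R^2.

[[2, -2], [0, -1]]

Column j of P is [bj]_W, since P maps C-coordinates to W-coordinates.
Expressing b1 in W: b1 = 2g1 + 0·g2, so column 1 of P is <2, 0>.
Doing the same for each bj gives P = [[2, -2], [0, -1]].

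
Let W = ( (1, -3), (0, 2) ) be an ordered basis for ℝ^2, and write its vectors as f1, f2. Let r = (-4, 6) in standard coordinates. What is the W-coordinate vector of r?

Write r = c_1 f1 + c_2 f2 and solve for the c_i.
System: c_1 + 0c_2 = -4, -3c_1 + 2c_2 = 6; solving gives c_1 = -4, c_2 = -3.
Check: -4f1 - 3f2 = (-4, 6).

(-4, -3)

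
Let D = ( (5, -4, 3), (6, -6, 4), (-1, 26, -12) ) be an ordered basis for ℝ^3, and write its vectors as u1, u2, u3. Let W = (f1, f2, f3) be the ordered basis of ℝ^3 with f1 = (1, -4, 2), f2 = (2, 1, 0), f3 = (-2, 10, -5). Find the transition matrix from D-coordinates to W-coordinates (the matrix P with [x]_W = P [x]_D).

[[-1, 2, -1], [2, 2, 2], [-1, 0, 2]]

Column j of P is [uj]_W, since P maps D-coordinates to W-coordinates.
Expressing u1 in W: u1 = -f1 + 2f2 - f3, so column 1 of P is (-1, 2, -1).
Doing the same for each uj gives P = [[-1, 2, -1], [2, 2, 2], [-1, 0, 2]].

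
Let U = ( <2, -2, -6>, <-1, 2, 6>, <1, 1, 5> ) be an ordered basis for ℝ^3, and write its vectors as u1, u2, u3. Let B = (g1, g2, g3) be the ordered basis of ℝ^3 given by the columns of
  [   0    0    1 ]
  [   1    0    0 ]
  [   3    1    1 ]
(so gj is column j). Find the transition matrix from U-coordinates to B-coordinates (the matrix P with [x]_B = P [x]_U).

Column j of P is [uj]_B, since P maps U-coordinates to B-coordinates.
Expressing u1 in B: u1 = -2g1 - 2g2 + 2g3, so column 1 of P is <-2, -2, 2>.
Doing the same for each uj gives P = [[-2, 2, 1], [-2, 1, 1], [2, -1, 1]].

[[-2, 2, 1], [-2, 1, 1], [2, -1, 1]]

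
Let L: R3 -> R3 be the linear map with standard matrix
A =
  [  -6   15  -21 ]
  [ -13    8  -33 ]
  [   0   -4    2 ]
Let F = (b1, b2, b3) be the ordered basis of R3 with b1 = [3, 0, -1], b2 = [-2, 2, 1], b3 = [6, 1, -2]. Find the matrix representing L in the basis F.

[[-1, 3, 1], [-3, 3, -3], [0, 3, 2]]

With P the matrix whose columns are b1, ..., b3, [L]_F = P^(-1) A P.
Column by column: L(b1) = A b1 = [3, -6, -2]; its F-coordinates [-1, -3, 0] give column 1.
Continuing for each basis vector yields [L]_F = [[-1, 3, 1], [-3, 3, -3], [0, 3, 2]].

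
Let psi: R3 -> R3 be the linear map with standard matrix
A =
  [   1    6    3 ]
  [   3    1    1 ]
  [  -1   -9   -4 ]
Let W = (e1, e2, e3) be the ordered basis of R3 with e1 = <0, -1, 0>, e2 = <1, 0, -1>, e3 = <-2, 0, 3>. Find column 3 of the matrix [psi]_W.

Compute psi(e3) = A e3 = <7, -3, -10> in standard coordinates.
Then write this in W-coordinates: solve for y in y_1 e1 + ... + y_3 e3 = <7, -3, -10>.
This gives y = <3, 1, -3>, which is column 3 of [psi]_W.

<3, 1, -3>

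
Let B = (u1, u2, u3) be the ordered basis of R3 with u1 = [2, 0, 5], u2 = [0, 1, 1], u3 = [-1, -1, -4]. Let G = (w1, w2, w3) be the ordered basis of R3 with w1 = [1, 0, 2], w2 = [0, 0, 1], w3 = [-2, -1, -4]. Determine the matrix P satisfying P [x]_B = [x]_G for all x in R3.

[[2, -2, 1], [1, 1, -2], [0, -1, 1]]

Column j of P is [uj]_G, since P maps B-coordinates to G-coordinates.
Expressing u1 in G: u1 = 2w1 + w2 + 0·w3, so column 1 of P is [2, 1, 0].
Doing the same for each uj gives P = [[2, -2, 1], [1, 1, -2], [0, -1, 1]].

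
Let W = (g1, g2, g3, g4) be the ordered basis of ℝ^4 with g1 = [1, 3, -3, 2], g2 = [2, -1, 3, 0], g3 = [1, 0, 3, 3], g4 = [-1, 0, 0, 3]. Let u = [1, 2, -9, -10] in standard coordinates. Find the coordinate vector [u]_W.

We seek scalars with c_1 g1 + ... + c_4 g4 = u; equivalently solve M c = u where the columns of M are g1, ..., g4.
Solving this 4x4 system gives c = (1, 1, -3, -1).
Check: g1 + g2 - 3g3 - g4 = [1, 2, -9, -10].

[1, 1, -3, -1]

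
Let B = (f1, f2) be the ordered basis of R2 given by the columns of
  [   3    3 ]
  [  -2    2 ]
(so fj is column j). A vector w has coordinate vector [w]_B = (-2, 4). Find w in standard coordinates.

w = M [w]_B, where M has columns f1, f2.
Carrying out the matrix-vector product, w = (6, 12).

(6, 12)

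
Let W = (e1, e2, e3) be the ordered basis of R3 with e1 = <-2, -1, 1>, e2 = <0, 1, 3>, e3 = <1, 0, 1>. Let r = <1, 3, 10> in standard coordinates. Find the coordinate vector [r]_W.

<0, 3, 1>

We seek scalars with c_1 e1 + ... + c_3 e3 = r; equivalently solve M c = r where the columns of M are e1, ..., e3.
Gaussian elimination on [M | r] yields c = (0, 3, 1).
Check: 0·e1 + 3e2 + e3 = <1, 3, 10>.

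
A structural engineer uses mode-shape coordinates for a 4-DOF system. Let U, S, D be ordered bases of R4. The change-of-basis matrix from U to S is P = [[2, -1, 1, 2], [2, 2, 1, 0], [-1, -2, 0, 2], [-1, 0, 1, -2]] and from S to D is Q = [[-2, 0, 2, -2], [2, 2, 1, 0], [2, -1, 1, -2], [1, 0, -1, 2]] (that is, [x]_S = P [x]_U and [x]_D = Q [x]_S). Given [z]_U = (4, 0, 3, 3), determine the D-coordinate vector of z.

(-16, 58, 39, 1)

Composing the changes, [z]_D = Q P [z]_U.
Q P = [[-4, -2, -4, 4], [7, 0, 4, 6], [3, -6, -1, 10], [1, 1, 3, -4]]; applying this to (4, 0, 3, 3) gives (-16, 58, 39, 1).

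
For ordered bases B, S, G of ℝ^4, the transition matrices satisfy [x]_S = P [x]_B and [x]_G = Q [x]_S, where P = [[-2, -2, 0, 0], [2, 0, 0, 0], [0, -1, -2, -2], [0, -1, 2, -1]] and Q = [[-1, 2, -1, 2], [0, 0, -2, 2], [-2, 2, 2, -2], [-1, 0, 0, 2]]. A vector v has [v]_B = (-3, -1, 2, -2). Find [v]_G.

Composing the changes, [v]_G = Q P [v]_B.
Q P = [[6, 1, 6, 0], [0, 0, 8, 2], [8, 4, -8, -2], [2, 0, 4, -2]]; applying this to (-3, -1, 2, -2) gives (-7, 12, -40, 6).

(-7, 12, -40, 6)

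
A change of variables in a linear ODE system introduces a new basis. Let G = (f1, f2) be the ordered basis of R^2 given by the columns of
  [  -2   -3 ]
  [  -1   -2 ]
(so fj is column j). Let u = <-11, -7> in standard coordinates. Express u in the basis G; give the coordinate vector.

We seek scalars with c_1 f1 + c_2 f2 = u; equivalently solve M c = u where the columns of M are f1, f2.
System: -2c_1 - 3c_2 = -11, -c_1 - 2c_2 = -7; solving gives c_1 = 1, c_2 = 3.
Check: f1 + 3f2 = <-11, -7>.

<1, 3>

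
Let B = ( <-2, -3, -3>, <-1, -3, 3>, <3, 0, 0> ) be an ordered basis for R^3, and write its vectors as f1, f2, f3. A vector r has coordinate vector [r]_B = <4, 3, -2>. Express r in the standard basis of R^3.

<-17, -21, -3>

The coordinates say r = 4f1 + 3f2 - 2f3; adding the scaled basis vectors gives <-17, -21, -3>.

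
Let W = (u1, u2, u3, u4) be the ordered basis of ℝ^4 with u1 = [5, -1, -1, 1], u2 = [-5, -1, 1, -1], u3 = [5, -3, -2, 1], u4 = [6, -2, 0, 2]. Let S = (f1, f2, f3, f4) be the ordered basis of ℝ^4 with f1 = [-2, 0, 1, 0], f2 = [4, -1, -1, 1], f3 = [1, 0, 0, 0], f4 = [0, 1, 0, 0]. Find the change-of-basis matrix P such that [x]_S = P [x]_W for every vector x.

Let M have columns uj and N have columns fj. Then for every x, N [x]_S = x = M [x]_W, so P = N^(-1) M.
Since det N = 1, N^(-1) has integer entries; multiplying gives P = [[0, 0, -1, 2], [1, -1, 1, 2], [1, -1, -1, 2], [0, -2, -2, 0]].

[[0, 0, -1, 2], [1, -1, 1, 2], [1, -1, -1, 2], [0, -2, -2, 0]]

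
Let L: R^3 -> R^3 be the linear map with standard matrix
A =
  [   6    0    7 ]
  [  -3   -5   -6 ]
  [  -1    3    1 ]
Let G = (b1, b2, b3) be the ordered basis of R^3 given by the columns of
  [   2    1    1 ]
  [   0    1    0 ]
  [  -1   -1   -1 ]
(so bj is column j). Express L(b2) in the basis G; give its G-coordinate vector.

Compute L(b2) = A b2 = (-1, -2, 1) in standard coordinates.
Then write this in G-coordinates: solve for y in y_1 b1 + ... + y_3 b3 = (-1, -2, 1).
This gives y = (0, -2, 1), which is column 2 of [L]_G.

(0, -2, 1)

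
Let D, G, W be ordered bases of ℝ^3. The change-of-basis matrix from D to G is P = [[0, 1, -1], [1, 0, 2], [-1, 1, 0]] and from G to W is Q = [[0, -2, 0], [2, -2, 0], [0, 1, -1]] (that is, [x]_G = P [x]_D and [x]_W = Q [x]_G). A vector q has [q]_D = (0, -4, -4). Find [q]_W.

(16, 16, -4)

Composing the changes, [q]_W = Q P [q]_D.
Q P = [[-2, 0, -4], [-2, 2, -6], [2, -1, 2]]; applying this to (0, -4, -4) gives (16, 16, -4).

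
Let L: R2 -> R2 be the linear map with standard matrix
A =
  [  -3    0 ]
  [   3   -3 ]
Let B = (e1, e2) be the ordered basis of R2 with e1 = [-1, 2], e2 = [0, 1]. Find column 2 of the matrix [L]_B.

Compute L(e2) = A e2 = [0, -3] in standard coordinates.
Then write this in B-coordinates: solve for y in y_1 e1 + y_2 e2 = [0, -3].
This gives y = [0, -3], which is column 2 of [L]_B.

[0, -3]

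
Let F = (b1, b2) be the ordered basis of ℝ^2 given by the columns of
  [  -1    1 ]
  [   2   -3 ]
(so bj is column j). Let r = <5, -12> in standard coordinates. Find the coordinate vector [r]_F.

Write r = c_1 b1 + c_2 b2 and solve for the c_i.
System: -c_1 + c_2 = 5, 2c_1 - 3c_2 = -12; solving gives c_1 = -3, c_2 = 2.
Check: -3b1 + 2b2 = <5, -12>.

<-3, 2>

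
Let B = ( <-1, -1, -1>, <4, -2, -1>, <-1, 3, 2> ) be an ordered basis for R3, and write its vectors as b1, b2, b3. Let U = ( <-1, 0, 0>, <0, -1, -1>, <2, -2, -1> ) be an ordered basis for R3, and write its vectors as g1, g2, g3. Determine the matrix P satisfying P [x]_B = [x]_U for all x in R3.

Take x = bj: its B-coordinates are the j-th standard unit vector, so P e_j — column j of P — equals [bj]_U.
b1 = g1 + g2 + 0·g3, giving column 1 = <1, 1, 0>; repeating for each j gives P = [[1, -2, -1], [1, 0, -1], [0, 1, -1]].

[[1, -2, -1], [1, 0, -1], [0, 1, -1]]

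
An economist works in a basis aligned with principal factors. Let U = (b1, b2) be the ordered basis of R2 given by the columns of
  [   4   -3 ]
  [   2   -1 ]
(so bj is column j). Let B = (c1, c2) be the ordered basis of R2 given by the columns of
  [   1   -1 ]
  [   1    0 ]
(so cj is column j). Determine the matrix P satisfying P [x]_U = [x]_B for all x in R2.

Let M have columns bj and N have columns cj. Then for every x, N [x]_B = x = M [x]_U, so P = N^(-1) M.
Since det N = 1, N^(-1) has integer entries; multiplying gives P = [[2, -1], [-2, 2]].

[[2, -1], [-2, 2]]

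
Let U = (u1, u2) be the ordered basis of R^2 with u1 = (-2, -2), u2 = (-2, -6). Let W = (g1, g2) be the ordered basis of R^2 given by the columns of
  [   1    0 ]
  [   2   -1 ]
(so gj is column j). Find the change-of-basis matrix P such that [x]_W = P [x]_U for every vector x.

[[-2, -2], [-2, 2]]

Let M have columns uj and N have columns gj. Then for every x, N [x]_W = x = M [x]_U, so P = N^(-1) M.
Since det N = -1, N^(-1) has integer entries; multiplying gives P = [[-2, -2], [-2, 2]].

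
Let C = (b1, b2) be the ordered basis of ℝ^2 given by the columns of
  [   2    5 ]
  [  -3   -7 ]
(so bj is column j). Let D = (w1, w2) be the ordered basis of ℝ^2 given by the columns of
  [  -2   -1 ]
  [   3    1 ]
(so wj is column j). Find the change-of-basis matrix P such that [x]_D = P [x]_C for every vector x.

[[-1, -2], [0, -1]]

Let M have columns bj and N have columns wj. Then for every x, N [x]_D = x = M [x]_C, so P = N^(-1) M.
Since det N = 1, N^(-1) has integer entries; multiplying gives P = [[-1, -2], [0, -1]].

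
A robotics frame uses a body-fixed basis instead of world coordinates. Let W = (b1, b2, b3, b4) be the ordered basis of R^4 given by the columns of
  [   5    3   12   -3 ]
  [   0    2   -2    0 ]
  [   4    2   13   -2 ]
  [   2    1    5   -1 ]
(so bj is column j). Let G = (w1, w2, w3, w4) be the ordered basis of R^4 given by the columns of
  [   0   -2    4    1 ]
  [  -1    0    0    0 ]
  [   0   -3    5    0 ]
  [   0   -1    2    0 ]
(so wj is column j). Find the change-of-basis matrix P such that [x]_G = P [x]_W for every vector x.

[[0, -2, 2, 0], [2, 1, -1, -1], [2, 1, 2, -1], [1, 1, 2, -1]]

Take x = bj: its W-coordinates are the j-th standard unit vector, so P e_j — column j of P — equals [bj]_G.
b1 = 0·w1 + 2w2 + 2w3 + w4, giving column 1 = (0, 2, 2, 1); repeating for each j gives P = [[0, -2, 2, 0], [2, 1, -1, -1], [2, 1, 2, -1], [1, 1, 2, -1]].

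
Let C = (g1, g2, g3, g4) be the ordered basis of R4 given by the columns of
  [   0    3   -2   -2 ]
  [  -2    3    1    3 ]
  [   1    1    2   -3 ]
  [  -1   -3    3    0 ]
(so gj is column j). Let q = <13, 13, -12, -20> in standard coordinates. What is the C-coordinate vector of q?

<-1, 3, -4, 2>

[q]_C is the unique c with M c = q, where M has columns g1, ..., g4.
Solving this 4x4 system gives c = (-1, 3, -4, 2).
Check: -g1 + 3g2 - 4g3 + 2g4 = <13, 13, -12, -20>.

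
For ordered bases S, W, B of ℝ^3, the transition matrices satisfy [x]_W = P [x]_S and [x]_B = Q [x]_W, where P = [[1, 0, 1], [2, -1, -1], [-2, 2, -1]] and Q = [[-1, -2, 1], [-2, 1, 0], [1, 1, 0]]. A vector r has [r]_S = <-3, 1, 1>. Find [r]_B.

<25, -4, -10>

First [r]_W = P [r]_S = <-2, -8, 7>.
Then [r]_B = Q [r]_W = <25, -4, -10>.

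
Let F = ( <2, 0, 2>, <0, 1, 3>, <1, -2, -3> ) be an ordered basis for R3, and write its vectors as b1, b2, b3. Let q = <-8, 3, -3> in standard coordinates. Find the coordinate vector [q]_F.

<-3, -1, -2>

Write q = c_1 b1 + ... + c_3 b3 and solve for the c_i.
Gaussian elimination on [M | q] yields c = (-3, -1, -2).
Check: -3b1 - b2 - 2b3 = <-8, 3, -3>.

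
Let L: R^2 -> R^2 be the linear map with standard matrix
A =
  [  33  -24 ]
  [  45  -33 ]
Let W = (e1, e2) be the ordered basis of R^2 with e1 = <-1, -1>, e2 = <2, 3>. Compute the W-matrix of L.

The j-th column of [L]_W is [L(ej)]_W.
L(e1) = A e1 = <-9, -12> = 3e1 - 3e2, so column 1 is <3, -3>.
Repeating for e2 and assembling the columns gives [[3, 0], [-3, -3]].

[[3, 0], [-3, -3]]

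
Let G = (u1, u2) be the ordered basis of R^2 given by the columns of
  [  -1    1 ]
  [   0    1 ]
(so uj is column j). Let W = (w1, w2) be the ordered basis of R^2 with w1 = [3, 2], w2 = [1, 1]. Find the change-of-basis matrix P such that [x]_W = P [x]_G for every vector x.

Column j of P is [uj]_W, since P maps G-coordinates to W-coordinates.
Expressing u1 in W: u1 = -w1 + 2w2, so column 1 of P is [-1, 2].
Doing the same for each uj gives P = [[-1, 0], [2, 1]].

[[-1, 0], [2, 1]]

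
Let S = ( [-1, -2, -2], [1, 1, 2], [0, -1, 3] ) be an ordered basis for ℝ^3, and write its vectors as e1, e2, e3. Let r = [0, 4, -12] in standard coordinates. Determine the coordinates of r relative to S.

[0, 0, -4]

Write r = c_1 e1 + ... + c_3 e3 and solve for the c_i.
Gaussian elimination on [M | r] yields c = (0, 0, -4).
Check: 0·e1 + 0·e2 - 4e3 = [0, 4, -12].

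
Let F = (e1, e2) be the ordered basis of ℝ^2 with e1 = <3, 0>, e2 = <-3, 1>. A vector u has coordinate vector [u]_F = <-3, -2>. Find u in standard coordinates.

<-3, -2>

The coordinates say u = -3e1 - 2e2; adding the scaled basis vectors gives <-3, -2>.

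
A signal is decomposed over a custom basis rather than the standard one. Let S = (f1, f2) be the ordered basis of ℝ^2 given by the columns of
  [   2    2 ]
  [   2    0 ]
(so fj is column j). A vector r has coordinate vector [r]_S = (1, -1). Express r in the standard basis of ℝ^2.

The coordinates say r = f1 - f2; adding the scaled basis vectors gives (0, 2).

(0, 2)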